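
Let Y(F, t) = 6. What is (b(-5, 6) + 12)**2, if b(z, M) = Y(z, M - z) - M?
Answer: 144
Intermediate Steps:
b(z, M) = 6 - M
(b(-5, 6) + 12)**2 = ((6 - 1*6) + 12)**2 = ((6 - 6) + 12)**2 = (0 + 12)**2 = 12**2 = 144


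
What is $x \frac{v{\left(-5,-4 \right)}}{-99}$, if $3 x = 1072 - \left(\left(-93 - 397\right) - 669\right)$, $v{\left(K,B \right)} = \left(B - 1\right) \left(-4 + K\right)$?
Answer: $- \frac{11155}{33} \approx -338.03$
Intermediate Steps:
$v{\left(K,B \right)} = \left(-1 + B\right) \left(-4 + K\right)$
$x = \frac{2231}{3}$ ($x = \frac{1072 - \left(\left(-93 - 397\right) - 669\right)}{3} = \frac{1072 - \left(-490 - 669\right)}{3} = \frac{1072 - -1159}{3} = \frac{1072 + 1159}{3} = \frac{1}{3} \cdot 2231 = \frac{2231}{3} \approx 743.67$)
$x \frac{v{\left(-5,-4 \right)}}{-99} = \frac{2231 \frac{4 - -5 - -16 - -20}{-99}}{3} = \frac{2231 \left(4 + 5 + 16 + 20\right) \left(- \frac{1}{99}\right)}{3} = \frac{2231 \cdot 45 \left(- \frac{1}{99}\right)}{3} = \frac{2231}{3} \left(- \frac{5}{11}\right) = - \frac{11155}{33}$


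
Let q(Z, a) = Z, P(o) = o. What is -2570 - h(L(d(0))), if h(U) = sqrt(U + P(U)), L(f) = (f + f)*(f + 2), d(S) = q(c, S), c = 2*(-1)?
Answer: -2570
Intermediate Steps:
c = -2
d(S) = -2
L(f) = 2*f*(2 + f) (L(f) = (2*f)*(2 + f) = 2*f*(2 + f))
h(U) = sqrt(2)*sqrt(U) (h(U) = sqrt(U + U) = sqrt(2*U) = sqrt(2)*sqrt(U))
-2570 - h(L(d(0))) = -2570 - sqrt(2)*sqrt(2*(-2)*(2 - 2)) = -2570 - sqrt(2)*sqrt(2*(-2)*0) = -2570 - sqrt(2)*sqrt(0) = -2570 - sqrt(2)*0 = -2570 - 1*0 = -2570 + 0 = -2570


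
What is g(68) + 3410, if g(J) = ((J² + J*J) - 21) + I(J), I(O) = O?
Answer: 12705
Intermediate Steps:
g(J) = -21 + J + 2*J² (g(J) = ((J² + J*J) - 21) + J = ((J² + J²) - 21) + J = (2*J² - 21) + J = (-21 + 2*J²) + J = -21 + J + 2*J²)
g(68) + 3410 = (-21 + 68 + 2*68²) + 3410 = (-21 + 68 + 2*4624) + 3410 = (-21 + 68 + 9248) + 3410 = 9295 + 3410 = 12705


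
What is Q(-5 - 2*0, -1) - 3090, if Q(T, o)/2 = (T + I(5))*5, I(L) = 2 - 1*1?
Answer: -3130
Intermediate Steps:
I(L) = 1 (I(L) = 2 - 1 = 1)
Q(T, o) = 10 + 10*T (Q(T, o) = 2*((T + 1)*5) = 2*((1 + T)*5) = 2*(5 + 5*T) = 10 + 10*T)
Q(-5 - 2*0, -1) - 3090 = (10 + 10*(-5 - 2*0)) - 3090 = (10 + 10*(-5 + 0)) - 3090 = (10 + 10*(-5)) - 3090 = (10 - 50) - 3090 = -40 - 3090 = -3130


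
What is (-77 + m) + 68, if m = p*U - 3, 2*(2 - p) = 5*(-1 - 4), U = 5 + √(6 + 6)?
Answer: 121/2 + 29*√3 ≈ 110.73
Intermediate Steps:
U = 5 + 2*√3 (U = 5 + √12 = 5 + 2*√3 ≈ 8.4641)
p = 29/2 (p = 2 - 5*(-1 - 4)/2 = 2 - 5*(-5)/2 = 2 - ½*(-25) = 2 + 25/2 = 29/2 ≈ 14.500)
m = 139/2 + 29*√3 (m = 29*(5 + 2*√3)/2 - 3 = (145/2 + 29*√3) - 3 = 139/2 + 29*√3 ≈ 119.73)
(-77 + m) + 68 = (-77 + (139/2 + 29*√3)) + 68 = (-15/2 + 29*√3) + 68 = 121/2 + 29*√3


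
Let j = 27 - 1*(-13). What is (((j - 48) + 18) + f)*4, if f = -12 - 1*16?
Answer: -72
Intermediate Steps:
j = 40 (j = 27 + 13 = 40)
f = -28 (f = -12 - 16 = -28)
(((j - 48) + 18) + f)*4 = (((40 - 48) + 18) - 28)*4 = ((-8 + 18) - 28)*4 = (10 - 28)*4 = -18*4 = -72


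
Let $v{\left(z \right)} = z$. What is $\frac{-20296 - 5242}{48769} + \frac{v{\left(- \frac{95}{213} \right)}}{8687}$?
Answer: $- \frac{6751198019}{12891256077} \approx -0.5237$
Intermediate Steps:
$\frac{-20296 - 5242}{48769} + \frac{v{\left(- \frac{95}{213} \right)}}{8687} = \frac{-20296 - 5242}{48769} + \frac{\left(-95\right) \frac{1}{213}}{8687} = \left(-25538\right) \frac{1}{48769} + \left(-95\right) \frac{1}{213} \cdot \frac{1}{8687} = - \frac{25538}{48769} - \frac{95}{1850331} = - \frac{6751198019}{12891256077}$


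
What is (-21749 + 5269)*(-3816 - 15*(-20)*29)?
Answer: -80488320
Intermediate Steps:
(-21749 + 5269)*(-3816 - 15*(-20)*29) = -16480*(-3816 + 300*29) = -16480*(-3816 + 8700) = -16480*4884 = -80488320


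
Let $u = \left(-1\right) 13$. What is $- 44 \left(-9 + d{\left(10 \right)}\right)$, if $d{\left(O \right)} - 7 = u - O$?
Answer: $1100$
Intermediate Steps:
$u = -13$
$d{\left(O \right)} = -6 - O$ ($d{\left(O \right)} = 7 - \left(13 + O\right) = -6 - O$)
$- 44 \left(-9 + d{\left(10 \right)}\right) = - 44 \left(-9 - 16\right) = \left(-44\right) \left(-25\right) = 1100$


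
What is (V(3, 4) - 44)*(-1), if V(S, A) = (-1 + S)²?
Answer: 40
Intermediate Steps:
(V(3, 4) - 44)*(-1) = ((-1 + 3)² - 44)*(-1) = (2² - 44)*(-1) = (4 - 44)*(-1) = -40*(-1) = 40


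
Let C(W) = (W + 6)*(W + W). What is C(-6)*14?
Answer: 0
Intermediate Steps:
C(W) = 2*W*(6 + W) (C(W) = (6 + W)*(2*W) = 2*W*(6 + W))
C(-6)*14 = (2*(-6)*(6 - 6))*14 = (2*(-6)*0)*14 = 0*14 = 0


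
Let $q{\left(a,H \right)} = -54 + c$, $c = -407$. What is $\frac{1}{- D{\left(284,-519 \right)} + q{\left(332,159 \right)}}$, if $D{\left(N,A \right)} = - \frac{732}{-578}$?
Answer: $- \frac{289}{133595} \approx -0.0021633$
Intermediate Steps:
$q{\left(a,H \right)} = -461$ ($q{\left(a,H \right)} = -54 - 407 = -461$)
$D{\left(N,A \right)} = \frac{366}{289}$ ($D{\left(N,A \right)} = \left(-732\right) \left(- \frac{1}{578}\right) = \frac{366}{289}$)
$\frac{1}{- D{\left(284,-519 \right)} + q{\left(332,159 \right)}} = \frac{1}{\left(-1\right) \frac{366}{289} - 461} = \frac{1}{- \frac{366}{289} - 461} = \frac{1}{- \frac{133595}{289}} = - \frac{289}{133595}$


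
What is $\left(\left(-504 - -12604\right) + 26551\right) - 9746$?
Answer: $28905$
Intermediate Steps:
$\left(\left(-504 - -12604\right) + 26551\right) - 9746 = \left(\left(-504 + 12604\right) + 26551\right) - 9746 = \left(12100 + 26551\right) - 9746 = 38651 - 9746 = 28905$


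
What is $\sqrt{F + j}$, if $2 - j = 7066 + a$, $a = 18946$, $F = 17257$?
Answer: $i \sqrt{8753} \approx 93.557 i$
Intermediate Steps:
$j = -26010$ ($j = 2 - \left(7066 + 18946\right) = 2 - 26012 = -26010$)
$\sqrt{F + j} = \sqrt{17257 - 26010} = \sqrt{-8753} = i \sqrt{8753}$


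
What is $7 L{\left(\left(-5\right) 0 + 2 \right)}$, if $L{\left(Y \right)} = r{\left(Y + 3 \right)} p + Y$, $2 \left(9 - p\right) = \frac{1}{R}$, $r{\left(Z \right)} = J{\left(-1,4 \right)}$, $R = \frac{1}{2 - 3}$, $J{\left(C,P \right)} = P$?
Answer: $280$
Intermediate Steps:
$R = -1$ ($R = \frac{1}{-1} = -1$)
$r{\left(Z \right)} = 4$
$p = \frac{19}{2}$ ($p = 9 - \frac{1}{2 \left(-1\right)} = 9 - - \frac{1}{2} = 9 + \frac{1}{2} = \frac{19}{2} \approx 9.5$)
$L{\left(Y \right)} = 38 + Y$ ($L{\left(Y \right)} = 4 \cdot \frac{19}{2} + Y = 38 + Y$)
$7 L{\left(\left(-5\right) 0 + 2 \right)} = 7 \left(38 + \left(\left(-5\right) 0 + 2\right)\right) = 7 \left(38 + \left(0 + 2\right)\right) = 7 \left(38 + 2\right) = 7 \cdot 40 = 280$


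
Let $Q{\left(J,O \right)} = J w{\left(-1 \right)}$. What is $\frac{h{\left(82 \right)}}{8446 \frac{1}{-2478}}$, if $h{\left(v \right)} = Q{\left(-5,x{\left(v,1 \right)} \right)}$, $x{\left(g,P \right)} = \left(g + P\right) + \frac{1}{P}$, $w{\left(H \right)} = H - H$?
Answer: $0$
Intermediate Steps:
$w{\left(H \right)} = 0$
$x{\left(g,P \right)} = P + g + \frac{1}{P}$ ($x{\left(g,P \right)} = \left(P + g\right) + \frac{1}{P} = P + g + \frac{1}{P}$)
$Q{\left(J,O \right)} = 0$ ($Q{\left(J,O \right)} = J 0 = 0$)
$h{\left(v \right)} = 0$
$\frac{h{\left(82 \right)}}{8446 \frac{1}{-2478}} = \frac{0}{8446 \frac{1}{-2478}} = \frac{0}{8446 \left(- \frac{1}{2478}\right)} = \frac{0}{- \frac{4223}{1239}} = 0 \left(- \frac{1239}{4223}\right) = 0$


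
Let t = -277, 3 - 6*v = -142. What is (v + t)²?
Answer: 2301289/36 ≈ 63925.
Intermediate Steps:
v = 145/6 (v = ½ - ⅙*(-142) = ½ + 71/3 = 145/6 ≈ 24.167)
(v + t)² = (145/6 - 277)² = (-1517/6)² = 2301289/36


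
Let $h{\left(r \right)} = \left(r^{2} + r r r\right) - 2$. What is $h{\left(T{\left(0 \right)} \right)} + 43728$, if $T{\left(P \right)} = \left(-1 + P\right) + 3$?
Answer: $43738$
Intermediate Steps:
$T{\left(P \right)} = 2 + P$
$h{\left(r \right)} = -2 + r^{2} + r^{3}$ ($h{\left(r \right)} = \left(r^{2} + r^{2} r\right) - 2 = \left(r^{2} + r^{3}\right) - 2 = -2 + r^{2} + r^{3}$)
$h{\left(T{\left(0 \right)} \right)} + 43728 = \left(-2 + \left(2 + 0\right)^{2} + \left(2 + 0\right)^{3}\right) + 43728 = \left(-2 + 2^{2} + 2^{3}\right) + 43728 = \left(-2 + 4 + 8\right) + 43728 = 10 + 43728 = 43738$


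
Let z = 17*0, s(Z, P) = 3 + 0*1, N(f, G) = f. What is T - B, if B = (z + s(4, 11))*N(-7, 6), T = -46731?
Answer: -46710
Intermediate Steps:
s(Z, P) = 3 (s(Z, P) = 3 + 0 = 3)
z = 0
B = -21 (B = (0 + 3)*(-7) = 3*(-7) = -21)
T - B = -46731 - 1*(-21) = -46731 + 21 = -46710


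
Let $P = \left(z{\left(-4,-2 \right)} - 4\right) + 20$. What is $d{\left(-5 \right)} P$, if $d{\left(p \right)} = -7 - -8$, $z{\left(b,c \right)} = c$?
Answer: $14$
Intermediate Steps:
$d{\left(p \right)} = 1$ ($d{\left(p \right)} = -7 + 8 = 1$)
$P = 14$ ($P = \left(-2 - 4\right) + 20 = -6 + 20 = 14$)
$d{\left(-5 \right)} P = 1 \cdot 14 = 14$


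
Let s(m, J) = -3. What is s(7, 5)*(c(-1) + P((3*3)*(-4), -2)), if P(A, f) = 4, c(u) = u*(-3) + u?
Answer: -18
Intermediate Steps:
c(u) = -2*u (c(u) = -3*u + u = -2*u)
s(7, 5)*(c(-1) + P((3*3)*(-4), -2)) = -3*(-2*(-1) + 4) = -3*(2 + 4) = -3*6 = -18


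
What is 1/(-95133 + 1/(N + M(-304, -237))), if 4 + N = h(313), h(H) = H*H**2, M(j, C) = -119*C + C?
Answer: -30692259/2919846675446 ≈ -1.0512e-5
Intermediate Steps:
M(j, C) = -118*C
h(H) = H**3
N = 30664293 (N = -4 + 313**3 = -4 + 30664297 = 30664293)
1/(-95133 + 1/(N + M(-304, -237))) = 1/(-95133 + 1/(30664293 - 118*(-237))) = 1/(-95133 + 1/(30664293 + 27966)) = 1/(-95133 + 1/30692259) = 1/(-2919846675446/30692259) = -30692259/2919846675446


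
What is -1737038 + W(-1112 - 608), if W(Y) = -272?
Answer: -1737310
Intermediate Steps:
-1737038 + W(-1112 - 608) = -1737038 - 272 = -1737310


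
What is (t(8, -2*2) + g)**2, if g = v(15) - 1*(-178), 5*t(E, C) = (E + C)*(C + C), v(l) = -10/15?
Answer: 6574096/225 ≈ 29218.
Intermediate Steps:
v(l) = -2/3 (v(l) = -10*1/15 = -2/3)
t(E, C) = 2*C*(C + E)/5 (t(E, C) = ((E + C)*(C + C))/5 = ((C + E)*(2*C))/5 = (2*C*(C + E))/5 = 2*C*(C + E)/5)
g = 532/3 (g = -2/3 - 1*(-178) = -2/3 + 178 = 532/3 ≈ 177.33)
(t(8, -2*2) + g)**2 = (2*(-2*2)*(-2*2 + 8)/5 + 532/3)**2 = ((2/5)*(-4)*(-4 + 8) + 532/3)**2 = ((2/5)*(-4)*4 + 532/3)**2 = (-32/5 + 532/3)**2 = (2564/15)**2 = 6574096/225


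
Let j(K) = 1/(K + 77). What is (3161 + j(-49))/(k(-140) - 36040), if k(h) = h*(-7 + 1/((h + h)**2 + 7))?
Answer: -330463103/3665266080 ≈ -0.090161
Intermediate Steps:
j(K) = 1/(77 + K)
k(h) = h*(-7 + 1/(7 + 4*h**2)) (k(h) = h*(-7 + 1/((2*h)**2 + 7)) = h*(-7 + 1/(4*h**2 + 7)) = h*(-7 + 1/(7 + 4*h**2)))
(3161 + j(-49))/(k(-140) - 36040) = (3161 + 1/(77 - 49))/((-48*(-140) - 28*(-140)**3)/(7 + 4*(-140)**2) - 36040) = (3161 + 1/28)/((6720 - 28*(-2744000))/(7 + 4*19600) - 36040) = (3161 + 1/28)/((6720 + 76832000)/(7 + 78400) - 36040) = 88509/(28*(76838720/78407 - 36040)) = 88509/(28*((1/78407)*76838720 - 36040)) = 88509/(28*(10976960/11201 - 36040)) = 88509/(28*(-392707080/11201)) = (88509/28)*(-11201/392707080) = -330463103/3665266080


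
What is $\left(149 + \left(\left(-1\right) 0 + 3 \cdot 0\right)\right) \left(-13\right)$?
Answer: $-1937$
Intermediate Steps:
$\left(149 + \left(\left(-1\right) 0 + 3 \cdot 0\right)\right) \left(-13\right) = \left(149 + \left(0 + 0\right)\right) \left(-13\right) = \left(149 + 0\right) \left(-13\right) = 149 \left(-13\right) = -1937$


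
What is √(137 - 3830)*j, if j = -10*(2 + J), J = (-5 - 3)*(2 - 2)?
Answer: -20*I*√3693 ≈ -1215.4*I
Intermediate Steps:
J = 0 (J = -8*0 = 0)
j = -20 (j = -10*(2 + 0) = -10*2 = -20)
√(137 - 3830)*j = √(137 - 3830)*(-20) = √(-3693)*(-20) = (I*√3693)*(-20) = -20*I*√3693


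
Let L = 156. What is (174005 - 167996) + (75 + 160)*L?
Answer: 42669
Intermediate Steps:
(174005 - 167996) + (75 + 160)*L = (174005 - 167996) + (75 + 160)*156 = 6009 + 235*156 = 6009 + 36660 = 42669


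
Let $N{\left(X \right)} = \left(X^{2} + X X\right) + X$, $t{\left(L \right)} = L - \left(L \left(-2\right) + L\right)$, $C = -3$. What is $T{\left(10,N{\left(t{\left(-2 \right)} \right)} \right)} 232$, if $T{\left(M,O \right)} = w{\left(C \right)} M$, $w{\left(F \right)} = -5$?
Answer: $-11600$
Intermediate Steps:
$t{\left(L \right)} = 2 L$ ($t{\left(L \right)} = L - \left(- 2 L + L\right) = L - - L = L + L = 2 L$)
$N{\left(X \right)} = X + 2 X^{2}$ ($N{\left(X \right)} = \left(X^{2} + X^{2}\right) + X = 2 X^{2} + X = X + 2 X^{2}$)
$T{\left(M,O \right)} = - 5 M$
$T{\left(10,N{\left(t{\left(-2 \right)} \right)} \right)} 232 = \left(-5\right) 10 \cdot 232 = \left(-50\right) 232 = -11600$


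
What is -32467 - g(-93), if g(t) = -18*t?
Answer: -34141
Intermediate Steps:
-32467 - g(-93) = -32467 - (-18)*(-93) = -32467 - 1*1674 = -32467 - 1674 = -34141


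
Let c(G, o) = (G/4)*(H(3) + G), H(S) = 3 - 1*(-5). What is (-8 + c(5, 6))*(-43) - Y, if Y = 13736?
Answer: -56363/4 ≈ -14091.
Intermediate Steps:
H(S) = 8 (H(S) = 3 + 5 = 8)
c(G, o) = G*(8 + G)/4 (c(G, o) = (G/4)*(8 + G) = G*(8 + G)/4)
(-8 + c(5, 6))*(-43) - Y = (-8 + (1/4)*5*(8 + 5))*(-43) - 1*13736 = (-8 + (1/4)*5*13)*(-43) - 13736 = (-8 + 65/4)*(-43) - 13736 = (33/4)*(-43) - 13736 = -1419/4 - 13736 = -56363/4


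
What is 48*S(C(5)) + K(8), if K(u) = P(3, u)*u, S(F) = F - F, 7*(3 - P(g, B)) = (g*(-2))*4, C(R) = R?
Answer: 360/7 ≈ 51.429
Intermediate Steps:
P(g, B) = 3 + 8*g/7 (P(g, B) = 3 - g*(-2)*4/7 = 3 - (-2*g)*4/7 = 3 - (-8)*g/7 = 3 + 8*g/7)
S(F) = 0
K(u) = 45*u/7 (K(u) = (3 + (8/7)*3)*u = (3 + 24/7)*u = 45*u/7)
48*S(C(5)) + K(8) = 48*0 + (45/7)*8 = 0 + 360/7 = 360/7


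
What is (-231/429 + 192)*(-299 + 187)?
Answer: -278768/13 ≈ -21444.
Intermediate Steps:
(-231/429 + 192)*(-299 + 187) = (-231*1/429 + 192)*(-112) = (-7/13 + 192)*(-112) = (2489/13)*(-112) = -278768/13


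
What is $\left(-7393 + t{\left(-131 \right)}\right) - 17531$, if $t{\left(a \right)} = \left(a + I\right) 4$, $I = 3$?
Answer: $-25436$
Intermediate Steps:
$t{\left(a \right)} = 12 + 4 a$ ($t{\left(a \right)} = \left(a + 3\right) 4 = \left(3 + a\right) 4 = 12 + 4 a$)
$\left(-7393 + t{\left(-131 \right)}\right) - 17531 = \left(-7393 + \left(12 + 4 \left(-131\right)\right)\right) - 17531 = \left(-7393 + \left(12 - 524\right)\right) - 17531 = \left(-7393 - 512\right) - 17531 = -7905 - 17531 = -25436$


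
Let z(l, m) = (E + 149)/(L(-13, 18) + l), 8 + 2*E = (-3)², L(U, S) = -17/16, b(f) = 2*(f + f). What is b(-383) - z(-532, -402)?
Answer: -13064036/8529 ≈ -1531.7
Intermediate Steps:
b(f) = 4*f (b(f) = 2*(2*f) = 4*f)
L(U, S) = -17/16 (L(U, S) = -17*1/16 = -17/16)
E = ½ (E = -4 + (½)*(-3)² = -4 + (½)*9 = -4 + 9/2 = ½ ≈ 0.50000)
z(l, m) = 299/(2*(-17/16 + l)) (z(l, m) = (½ + 149)/(-17/16 + l) = 299/(2*(-17/16 + l)))
b(-383) - z(-532, -402) = 4*(-383) - 2392/(-17 + 16*(-532)) = -1532 - 2392/(-17 - 8512) = -1532 - 2392/(-8529) = -1532 - 2392*(-1)/8529 = -1532 - 1*(-2392/8529) = -1532 + 2392/8529 = -13064036/8529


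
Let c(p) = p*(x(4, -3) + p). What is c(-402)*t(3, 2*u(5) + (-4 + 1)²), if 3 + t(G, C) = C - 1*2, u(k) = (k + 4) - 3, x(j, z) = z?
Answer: 2604960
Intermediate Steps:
u(k) = 1 + k (u(k) = (4 + k) - 3 = 1 + k)
t(G, C) = -5 + C (t(G, C) = -3 + (C - 1*2) = -3 + (C - 2) = -3 + (-2 + C) = -5 + C)
c(p) = p*(-3 + p)
c(-402)*t(3, 2*u(5) + (-4 + 1)²) = (-402*(-3 - 402))*(-5 + (2*(1 + 5) + (-4 + 1)²)) = (-402*(-405))*(-5 + (2*6 + (-3)²)) = 162810*(-5 + (12 + 9)) = 162810*(-5 + 21) = 162810*16 = 2604960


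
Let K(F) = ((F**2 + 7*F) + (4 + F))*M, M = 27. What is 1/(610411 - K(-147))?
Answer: 1/58612 ≈ 1.7061e-5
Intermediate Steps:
K(F) = 108 + 27*F**2 + 216*F (K(F) = ((F**2 + 7*F) + (4 + F))*27 = (4 + F**2 + 8*F)*27 = 108 + 27*F**2 + 216*F)
1/(610411 - K(-147)) = 1/(610411 - (108 + 27*(-147)**2 + 216*(-147))) = 1/(610411 - (108 + 27*21609 - 31752)) = 1/(610411 - (108 + 583443 - 31752)) = 1/(610411 - 1*551799) = 1/(610411 - 551799) = 1/58612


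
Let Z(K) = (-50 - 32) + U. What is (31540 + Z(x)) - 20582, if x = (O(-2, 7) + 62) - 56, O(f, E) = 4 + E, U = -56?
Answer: 10820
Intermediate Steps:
x = 17 (x = ((4 + 7) + 62) - 56 = (11 + 62) - 56 = 73 - 56 = 17)
Z(K) = -138 (Z(K) = (-50 - 32) - 56 = -82 - 56 = -138)
(31540 + Z(x)) - 20582 = (31540 - 138) - 20582 = 31402 - 20582 = 10820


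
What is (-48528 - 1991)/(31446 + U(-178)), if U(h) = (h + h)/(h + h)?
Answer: -50519/31447 ≈ -1.6065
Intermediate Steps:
U(h) = 1 (U(h) = (2*h)/((2*h)) = (2*h)*(1/(2*h)) = 1)
(-48528 - 1991)/(31446 + U(-178)) = (-48528 - 1991)/(31446 + 1) = -50519/31447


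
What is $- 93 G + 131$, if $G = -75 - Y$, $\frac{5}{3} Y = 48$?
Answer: $\frac{48922}{5} \approx 9784.4$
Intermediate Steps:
$Y = \frac{144}{5}$ ($Y = \frac{3}{5} \cdot 48 = \frac{144}{5} \approx 28.8$)
$G = - \frac{519}{5}$ ($G = -75 - \frac{144}{5} = - \frac{519}{5} \approx -103.8$)
$- 93 G + 131 = \left(-93\right) \left(- \frac{519}{5}\right) + 131 = \frac{48267}{5} + 131 = \frac{48922}{5}$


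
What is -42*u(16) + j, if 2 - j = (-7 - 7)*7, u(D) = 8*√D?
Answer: -1244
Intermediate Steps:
j = 100 (j = 2 - (-7 - 7)*7 = 2 - (-14)*7 = 2 - 1*(-98) = 2 + 98 = 100)
-42*u(16) + j = -336*√16 + 100 = -336*4 + 100 = -42*32 + 100 = -1344 + 100 = -1244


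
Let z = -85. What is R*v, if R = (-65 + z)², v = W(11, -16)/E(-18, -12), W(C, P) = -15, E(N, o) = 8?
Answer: -84375/2 ≈ -42188.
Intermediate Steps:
v = -15/8 ≈ -1.8750
R = 22500 (R = (-65 - 85)² = (-150)² = 22500)
R*v = 22500*(-15/8) = -84375/2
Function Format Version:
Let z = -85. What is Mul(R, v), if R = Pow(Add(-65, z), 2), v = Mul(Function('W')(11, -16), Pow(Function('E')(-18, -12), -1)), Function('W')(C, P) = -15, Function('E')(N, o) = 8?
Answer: Rational(-84375, 2) ≈ -42188.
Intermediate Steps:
v = Rational(-15, 8) (v = Mul(-15, Pow(8, -1)) = Mul(-15, Rational(1, 8)) = Rational(-15, 8) ≈ -1.8750)
R = 22500 (R = Pow(Add(-65, -85), 2) = Pow(-150, 2) = 22500)
Mul(R, v) = Mul(22500, Rational(-15, 8)) = Rational(-84375, 2)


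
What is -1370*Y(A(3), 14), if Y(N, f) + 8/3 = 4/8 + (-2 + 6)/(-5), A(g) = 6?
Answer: 12193/3 ≈ 4064.3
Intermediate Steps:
Y(N, f) = -89/30 (Y(N, f) = -8/3 + (4/8 + (-2 + 6)/(-5)) = -8/3 + (4*(1/8) + 4*(-1/5)) = -8/3 + (1/2 - 4/5) = -8/3 - 3/10 = -89/30)
-1370*Y(A(3), 14) = -1370*(-89/30) = 12193/3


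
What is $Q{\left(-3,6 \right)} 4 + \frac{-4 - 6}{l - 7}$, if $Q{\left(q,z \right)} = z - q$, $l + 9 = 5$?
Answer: $\frac{406}{11} \approx 36.909$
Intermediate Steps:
$l = -4$ ($l = -9 + 5 = -4$)
$Q{\left(-3,6 \right)} 4 + \frac{-4 - 6}{l - 7} = \left(6 - -3\right) 4 + \frac{-4 - 6}{-4 - 7} = \left(6 + 3\right) 4 - \frac{10}{-11} = 9 \cdot 4 - - \frac{10}{11} = 36 + \frac{10}{11} = \frac{406}{11}$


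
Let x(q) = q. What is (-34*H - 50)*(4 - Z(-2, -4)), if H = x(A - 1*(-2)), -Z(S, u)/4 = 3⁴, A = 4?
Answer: -83312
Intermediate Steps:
Z(S, u) = -324 (Z(S, u) = -4*3⁴ = -4*81 = -324)
H = 6 (H = 4 - 1*(-2) = 4 + 2 = 6)
(-34*H - 50)*(4 - Z(-2, -4)) = (-34*6 - 50)*(4 - 1*(-324)) = (-204 - 50)*(4 + 324) = -254*328 = -83312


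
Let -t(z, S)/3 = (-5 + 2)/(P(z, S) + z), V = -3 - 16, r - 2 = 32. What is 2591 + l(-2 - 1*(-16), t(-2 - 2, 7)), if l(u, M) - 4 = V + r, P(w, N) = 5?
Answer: 2610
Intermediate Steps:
r = 34 (r = 2 + 32 = 34)
V = -19
t(z, S) = 9/(5 + z) (t(z, S) = -3*(-5 + 2)/(5 + z) = -(-9)/(5 + z) = 9/(5 + z))
l(u, M) = 19 (l(u, M) = 4 + (-19 + 34) = 4 + 15 = 19)
2591 + l(-2 - 1*(-16), t(-2 - 2, 7)) = 2591 + 19 = 2610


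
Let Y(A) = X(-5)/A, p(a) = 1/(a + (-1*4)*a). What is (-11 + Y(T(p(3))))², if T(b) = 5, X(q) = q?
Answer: 144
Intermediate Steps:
p(a) = -1/(3*a) (p(a) = 1/(a - 4*a) = 1/(-3*a) = -1/(3*a))
Y(A) = -5/A
(-11 + Y(T(p(3))))² = (-11 - 5/5)² = (-11 - 5*⅕)² = (-11 - 1)² = (-12)² = 144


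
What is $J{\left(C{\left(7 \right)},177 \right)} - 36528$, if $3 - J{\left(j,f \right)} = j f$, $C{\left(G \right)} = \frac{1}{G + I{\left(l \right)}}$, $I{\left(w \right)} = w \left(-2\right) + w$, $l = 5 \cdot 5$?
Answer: $- \frac{219091}{6} \approx -36515.0$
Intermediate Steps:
$l = 25$
$I{\left(w \right)} = - w$ ($I{\left(w \right)} = - 2 w + w = - w$)
$C{\left(G \right)} = \frac{1}{-25 + G}$ ($C{\left(G \right)} = \frac{1}{G - 25} = \frac{1}{-25 + G}$)
$J{\left(j,f \right)} = 3 - f j$ ($J{\left(j,f \right)} = 3 - j f = 3 - f j$)
$J{\left(C{\left(7 \right)},177 \right)} - 36528 = \left(3 - \frac{177}{-25 + 7}\right) - 36528 = \left(3 - \frac{177}{-18}\right) - 36528 = \left(3 - 177 \left(- \frac{1}{18}\right)\right) - 36528 = \left(3 + \frac{59}{6}\right) - 36528 = \frac{77}{6} - 36528 = - \frac{219091}{6}$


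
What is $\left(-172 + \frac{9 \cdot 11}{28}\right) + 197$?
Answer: $\frac{799}{28} \approx 28.536$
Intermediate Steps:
$\left(-172 + \frac{9 \cdot 11}{28}\right) + 197 = \left(-172 + 99 \cdot \frac{1}{28}\right) + 197 = \left(-172 + \frac{99}{28}\right) + 197 = - \frac{4717}{28} + 197 = \frac{799}{28}$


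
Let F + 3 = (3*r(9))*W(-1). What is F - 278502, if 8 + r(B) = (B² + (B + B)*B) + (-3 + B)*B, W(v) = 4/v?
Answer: -281973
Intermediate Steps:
r(B) = -8 + 3*B² + B*(-3 + B) (r(B) = -8 + ((B² + (B + B)*B) + (-3 + B)*B) = -8 + ((B² + (2*B)*B) + B*(-3 + B)) = -8 + ((B² + 2*B²) + B*(-3 + B)) = -8 + (3*B² + B*(-3 + B)) = -8 + 3*B² + B*(-3 + B))
F = -3471 (F = -3 + (3*(-8 - 3*9 + 4*9²))*(4/(-1)) = -3 + (3*(-8 - 27 + 4*81))*(4*(-1)) = -3 + (3*(-8 - 27 + 324))*(-4) = -3 + (3*289)*(-4) = -3 + 867*(-4) = -3 - 3468 = -3471)
F - 278502 = -3471 - 278502 = -281973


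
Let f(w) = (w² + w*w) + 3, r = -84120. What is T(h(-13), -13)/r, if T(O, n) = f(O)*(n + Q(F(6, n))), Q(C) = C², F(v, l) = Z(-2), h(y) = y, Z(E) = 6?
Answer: -7843/84120 ≈ -0.093236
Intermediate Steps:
F(v, l) = 6
f(w) = 3 + 2*w² (f(w) = (w² + w²) + 3 = 2*w² + 3 = 3 + 2*w²)
T(O, n) = (3 + 2*O²)*(36 + n) (T(O, n) = (3 + 2*O²)*(n + 6²) = (3 + 2*O²)*(n + 36) = (3 + 2*O²)*(36 + n))
T(h(-13), -13)/r = ((3 + 2*(-13)²)*(36 - 13))/(-84120) = ((3 + 2*169)*23)*(-1/84120) = ((3 + 338)*23)*(-1/84120) = (341*23)*(-1/84120) = 7843*(-1/84120) = -7843/84120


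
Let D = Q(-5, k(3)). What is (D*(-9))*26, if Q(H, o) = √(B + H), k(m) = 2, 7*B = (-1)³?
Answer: -1404*I*√7/7 ≈ -530.66*I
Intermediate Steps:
B = -⅐ (B = (⅐)*(-1)³ = (⅐)*(-1) = -⅐ ≈ -0.14286)
Q(H, o) = √(-⅐ + H)
D = 6*I*√7/7 (D = √(-7 + 49*(-5))/7 = √(-7 - 245)/7 = √(-252)/7 = (6*I*√7)/7 = 6*I*√7/7 ≈ 2.2678*I)
(D*(-9))*26 = ((6*I*√7/7)*(-9))*26 = -54*I*√7/7*26 = -1404*I*√7/7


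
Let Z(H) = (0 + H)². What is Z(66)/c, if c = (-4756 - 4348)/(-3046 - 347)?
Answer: 3694977/2276 ≈ 1623.5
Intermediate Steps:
Z(H) = H²
c = 9104/3393 (c = -9104/(-3393) = -9104*(-1/3393) = 9104/3393 ≈ 2.6832)
Z(66)/c = 66²/(9104/3393) = 4356*(3393/9104) = 3694977/2276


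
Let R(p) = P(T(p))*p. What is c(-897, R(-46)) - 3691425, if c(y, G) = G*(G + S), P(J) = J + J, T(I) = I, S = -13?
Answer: 14163383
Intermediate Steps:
P(J) = 2*J
R(p) = 2*p² (R(p) = (2*p)*p = 2*p²)
c(y, G) = G*(-13 + G) (c(y, G) = G*(G - 13) = G*(-13 + G))
c(-897, R(-46)) - 3691425 = (2*(-46)²)*(-13 + 2*(-46)²) - 3691425 = (2*2116)*(-13 + 2*2116) - 3691425 = 4232*(-13 + 4232) - 3691425 = 4232*4219 - 3691425 = 17854808 - 3691425 = 14163383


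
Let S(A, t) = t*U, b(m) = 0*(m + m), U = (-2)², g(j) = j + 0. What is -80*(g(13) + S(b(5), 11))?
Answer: -4560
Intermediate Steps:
g(j) = j
U = 4
b(m) = 0 (b(m) = 0*(2*m) = 0)
S(A, t) = 4*t (S(A, t) = t*4 = 4*t)
-80*(g(13) + S(b(5), 11)) = -80*(13 + 4*11) = -80*(13 + 44) = -80*57 = -4560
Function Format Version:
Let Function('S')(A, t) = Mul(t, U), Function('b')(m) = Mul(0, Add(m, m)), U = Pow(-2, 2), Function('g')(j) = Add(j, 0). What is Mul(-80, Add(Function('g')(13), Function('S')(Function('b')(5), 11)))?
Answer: -4560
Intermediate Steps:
Function('g')(j) = j
U = 4
Function('b')(m) = 0 (Function('b')(m) = Mul(0, Mul(2, m)) = 0)
Function('S')(A, t) = Mul(4, t) (Function('S')(A, t) = Mul(t, 4) = Mul(4, t))
Mul(-80, Add(Function('g')(13), Function('S')(Function('b')(5), 11))) = Mul(-80, Add(13, Mul(4, 11))) = Mul(-80, Add(13, 44)) = Mul(-80, 57) = -4560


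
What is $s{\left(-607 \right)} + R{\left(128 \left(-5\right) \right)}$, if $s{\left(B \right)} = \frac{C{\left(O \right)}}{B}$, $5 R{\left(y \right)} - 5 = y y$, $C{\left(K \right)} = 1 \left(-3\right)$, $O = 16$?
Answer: $\frac{49726050}{607} \approx 81921.0$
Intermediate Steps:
$C{\left(K \right)} = -3$
$R{\left(y \right)} = 1 + \frac{y^{2}}{5}$ ($R{\left(y \right)} = 1 + \frac{y y}{5} = 1 + \frac{y^{2}}{5}$)
$s{\left(B \right)} = - \frac{3}{B}$
$s{\left(-607 \right)} + R{\left(128 \left(-5\right) \right)} = - \frac{3}{-607} + \left(1 + \frac{\left(128 \left(-5\right)\right)^{2}}{5}\right) = \left(-3\right) \left(- \frac{1}{607}\right) + \left(1 + \frac{\left(-640\right)^{2}}{5}\right) = \frac{3}{607} + \left(1 + \frac{1}{5} \cdot 409600\right) = \frac{3}{607} + \left(1 + 81920\right) = \frac{3}{607} + 81921 = \frac{49726050}{607}$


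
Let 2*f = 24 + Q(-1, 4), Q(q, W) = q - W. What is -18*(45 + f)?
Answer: -981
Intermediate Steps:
f = 19/2 (f = (24 + (-1 - 1*4))/2 = (24 + (-1 - 4))/2 = (24 - 5)/2 = (1/2)*19 = 19/2 ≈ 9.5000)
-18*(45 + f) = -18*(45 + 19/2) = -18*109/2 = -981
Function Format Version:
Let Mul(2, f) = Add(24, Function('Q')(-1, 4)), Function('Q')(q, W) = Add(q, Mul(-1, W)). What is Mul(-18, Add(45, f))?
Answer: -981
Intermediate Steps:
f = Rational(19, 2) (f = Mul(Rational(1, 2), Add(24, Add(-1, Mul(-1, 4)))) = Mul(Rational(1, 2), Add(24, Add(-1, -4))) = Mul(Rational(1, 2), Add(24, -5)) = Mul(Rational(1, 2), 19) = Rational(19, 2) ≈ 9.5000)
Mul(-18, Add(45, f)) = Mul(-18, Add(45, Rational(19, 2))) = Mul(-18, Rational(109, 2)) = -981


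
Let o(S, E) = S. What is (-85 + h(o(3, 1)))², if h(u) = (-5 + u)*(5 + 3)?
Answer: 10201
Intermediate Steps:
h(u) = -40 + 8*u (h(u) = (-5 + u)*8 = -40 + 8*u)
(-85 + h(o(3, 1)))² = (-85 + (-40 + 8*3))² = (-85 + (-40 + 24))² = (-85 - 16)² = (-101)² = 10201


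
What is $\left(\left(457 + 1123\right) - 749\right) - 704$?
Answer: $127$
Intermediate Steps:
$\left(\left(457 + 1123\right) - 749\right) - 704 = \left(1580 - 749\right) - 704 = 831 - 704 = 127$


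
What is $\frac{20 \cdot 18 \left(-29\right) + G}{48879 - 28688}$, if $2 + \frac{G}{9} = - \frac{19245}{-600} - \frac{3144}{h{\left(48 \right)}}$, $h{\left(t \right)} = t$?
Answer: $- \frac{430353}{807640} \approx -0.53285$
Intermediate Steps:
$G = - \frac{12753}{40}$ ($G = -18 + 9 \left(- \frac{19245}{-600} - \frac{3144}{48}\right) = -18 + 9 \left(\left(-19245\right) \left(- \frac{1}{600}\right) - \frac{131}{2}\right) = -18 + 9 \left(\frac{1283}{40} - \frac{131}{2}\right) = -18 + 9 \left(- \frac{1337}{40}\right) = -18 - \frac{12033}{40} = - \frac{12753}{40} \approx -318.83$)
$\frac{20 \cdot 18 \left(-29\right) + G}{48879 - 28688} = \frac{20 \cdot 18 \left(-29\right) - \frac{12753}{40}}{48879 - 28688} = \frac{360 \left(-29\right) - \frac{12753}{40}}{48879 - 28688} = \frac{-10440 - \frac{12753}{40}}{48879 - 28688} = - \frac{430353}{40 \cdot 20191} = \left(- \frac{430353}{40}\right) \frac{1}{20191} = - \frac{430353}{807640}$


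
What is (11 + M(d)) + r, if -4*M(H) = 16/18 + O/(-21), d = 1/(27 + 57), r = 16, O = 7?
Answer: 967/36 ≈ 26.861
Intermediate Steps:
d = 1/84 ≈ 0.011905
M(H) = -5/36 (M(H) = -(16/18 + 7/(-21))/4 = -(16*(1/18) + 7*(-1/21))/4 = -(8/9 - 1/3)/4 = -1/4*5/9 = -5/36)
(11 + M(d)) + r = (11 - 5/36) + 16 = 391/36 + 16 = 967/36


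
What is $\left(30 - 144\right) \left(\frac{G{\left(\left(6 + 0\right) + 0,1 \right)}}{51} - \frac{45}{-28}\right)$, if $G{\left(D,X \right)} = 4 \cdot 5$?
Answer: $- \frac{54245}{238} \approx -227.92$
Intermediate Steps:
$G{\left(D,X \right)} = 20$
$\left(30 - 144\right) \left(\frac{G{\left(\left(6 + 0\right) + 0,1 \right)}}{51} - \frac{45}{-28}\right) = \left(30 - 144\right) \left(\frac{20}{51} - \frac{45}{-28}\right) = - 114 \left(20 \cdot \frac{1}{51} - - \frac{45}{28}\right) = - 114 \left(\frac{20}{51} + \frac{45}{28}\right) = \left(-114\right) \frac{2855}{1428} = - \frac{54245}{238}$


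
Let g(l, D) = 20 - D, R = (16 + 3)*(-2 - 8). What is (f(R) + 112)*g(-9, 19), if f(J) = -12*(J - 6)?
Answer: 2464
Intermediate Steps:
R = -190 (R = 19*(-10) = -190)
f(J) = 72 - 12*J (f(J) = -12*(-6 + J) = 72 - 12*J)
(f(R) + 112)*g(-9, 19) = ((72 - 12*(-190)) + 112)*(20 - 1*19) = ((72 + 2280) + 112)*(20 - 19) = (2352 + 112)*1 = 2464*1 = 2464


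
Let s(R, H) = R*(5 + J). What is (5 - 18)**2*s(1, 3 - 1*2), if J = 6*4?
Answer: 4901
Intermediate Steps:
J = 24
s(R, H) = 29*R (s(R, H) = R*(5 + 24) = R*29 = 29*R)
(5 - 18)**2*s(1, 3 - 1*2) = (5 - 18)**2*(29*1) = (-13)**2*29 = 169*29 = 4901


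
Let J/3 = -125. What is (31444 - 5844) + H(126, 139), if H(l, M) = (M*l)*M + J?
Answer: 2459671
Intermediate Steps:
J = -375 (J = 3*(-125) = -375)
H(l, M) = -375 + l*M² (H(l, M) = (M*l)*M - 375 = l*M² - 375 = -375 + l*M²)
(31444 - 5844) + H(126, 139) = (31444 - 5844) + (-375 + 126*139²) = 25600 + (-375 + 126*19321) = 25600 + (-375 + 2434446) = 25600 + 2434071 = 2459671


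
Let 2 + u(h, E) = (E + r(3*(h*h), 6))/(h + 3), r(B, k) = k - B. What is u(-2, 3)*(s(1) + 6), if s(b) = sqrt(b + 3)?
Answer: -40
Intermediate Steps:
s(b) = sqrt(3 + b)
u(h, E) = -2 + (6 + E - 3*h**2)/(3 + h) (u(h, E) = -2 + (E + (6 - 3*h*h))/(h + 3) = -2 + (E + (6 - 3*h**2))/(3 + h) = -2 + (6 + E - 3*h**2)/(3 + h))
u(-2, 3)*(s(1) + 6) = ((3 - 3*(-2)**2 - 2*(-2))/(3 - 2))*(sqrt(3 + 1) + 6) = ((3 - 3*4 + 4)/1)*(sqrt(4) + 6) = (1*(3 - 12 + 4))*(2 + 6) = (1*(-5))*8 = -5*8 = -40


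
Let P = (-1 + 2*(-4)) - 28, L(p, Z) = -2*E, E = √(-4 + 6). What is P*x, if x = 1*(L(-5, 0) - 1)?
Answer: 37 + 74*√2 ≈ 141.65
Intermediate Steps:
E = √2 ≈ 1.4142
L(p, Z) = -2*√2
x = -1 - 2*√2 (x = 1*(-2*√2 - 1) = 1*(-1 - 2*√2) = -1 - 2*√2 ≈ -3.8284)
P = -37 (P = (-1 - 8) - 28 = -9 - 28 = -37)
P*x = -37*(-1 - 2*√2) = 37 + 74*√2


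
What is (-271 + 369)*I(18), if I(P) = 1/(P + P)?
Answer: 49/18 ≈ 2.7222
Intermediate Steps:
I(P) = 1/(2*P)
(-271 + 369)*I(18) = (-271 + 369)*((½)/18) = 98*((½)*(1/18)) = 98*(1/36) = 49/18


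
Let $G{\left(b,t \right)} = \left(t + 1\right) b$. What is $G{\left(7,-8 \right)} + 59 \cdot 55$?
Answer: $3196$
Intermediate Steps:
$G{\left(b,t \right)} = b \left(1 + t\right)$ ($G{\left(b,t \right)} = \left(1 + t\right) b = b \left(1 + t\right)$)
$G{\left(7,-8 \right)} + 59 \cdot 55 = 7 \left(1 - 8\right) + 59 \cdot 55 = 7 \left(-7\right) + 3245 = -49 + 3245 = 3196$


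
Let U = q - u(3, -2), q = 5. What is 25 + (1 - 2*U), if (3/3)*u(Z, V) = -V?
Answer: 20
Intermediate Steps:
u(Z, V) = -V
U = 3 (U = 5 - (-1)*(-2) = 5 - 1*2 = 5 - 2 = 3)
25 + (1 - 2*U) = 25 + (1 - 2*3) = 25 + (1 - 6) = 25 - 5 = 20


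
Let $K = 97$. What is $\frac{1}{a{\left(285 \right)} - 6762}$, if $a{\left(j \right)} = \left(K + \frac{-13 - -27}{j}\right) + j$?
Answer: $- \frac{285}{1818286} \approx -0.00015674$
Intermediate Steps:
$a{\left(j \right)} = 97 + j + \frac{14}{j}$ ($a{\left(j \right)} = \left(97 + \frac{-13 - -27}{j}\right) + j = \left(97 + \frac{-13 + 27}{j}\right) + j = \left(97 + \frac{14}{j}\right) + j = 97 + j + \frac{14}{j}$)
$\frac{1}{a{\left(285 \right)} - 6762} = \frac{1}{\left(97 + 285 + \frac{14}{285}\right) - 6762} = \frac{1}{\frac{108884}{285} - 6762} = \frac{1}{- \frac{1818286}{285}} = - \frac{285}{1818286}$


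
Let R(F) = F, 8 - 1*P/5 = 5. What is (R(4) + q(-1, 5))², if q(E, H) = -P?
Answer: 121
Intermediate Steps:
P = 15 (P = 40 - 5*5 = 40 - 25 = 15)
q(E, H) = -15 (q(E, H) = -1*15 = -15)
(R(4) + q(-1, 5))² = (4 - 15)² = (-11)² = 121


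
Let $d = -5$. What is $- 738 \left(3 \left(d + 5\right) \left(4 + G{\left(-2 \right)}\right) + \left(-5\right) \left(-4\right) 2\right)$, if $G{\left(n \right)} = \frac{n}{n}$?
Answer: $-29520$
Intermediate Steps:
$G{\left(n \right)} = 1$
$- 738 \left(3 \left(d + 5\right) \left(4 + G{\left(-2 \right)}\right) + \left(-5\right) \left(-4\right) 2\right) = - 738 \left(3 \left(-5 + 5\right) \left(4 + 1\right) + \left(-5\right) \left(-4\right) 2\right) = - 738 \left(3 \cdot 0 \cdot 5 + 20 \cdot 2\right) = - 738 \left(3 \cdot 0 + 40\right) = - 738 \left(0 + 40\right) = \left(-738\right) 40 = -29520$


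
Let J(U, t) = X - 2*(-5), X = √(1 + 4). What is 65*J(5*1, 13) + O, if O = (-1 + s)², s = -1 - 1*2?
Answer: 666 + 65*√5 ≈ 811.34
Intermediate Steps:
X = √5 ≈ 2.2361
s = -3 (s = -1 - 2 = -3)
J(U, t) = 10 + √5 (J(U, t) = √5 - 2*(-5) = √5 + 10 = 10 + √5)
O = 16 (O = (-1 - 3)² = (-4)² = 16)
65*J(5*1, 13) + O = 65*(10 + √5) + 16 = (650 + 65*√5) + 16 = 666 + 65*√5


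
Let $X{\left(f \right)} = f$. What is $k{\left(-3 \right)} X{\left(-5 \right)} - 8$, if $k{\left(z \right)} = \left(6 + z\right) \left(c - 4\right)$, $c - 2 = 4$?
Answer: $-38$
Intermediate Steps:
$c = 6$ ($c = 2 + 4 = 6$)
$k{\left(z \right)} = 12 + 2 z$ ($k{\left(z \right)} = \left(6 + z\right) \left(6 - 4\right) = \left(6 + z\right) 2 = 12 + 2 z$)
$k{\left(-3 \right)} X{\left(-5 \right)} - 8 = \left(12 + 2 \left(-3\right)\right) \left(-5\right) - 8 = \left(12 - 6\right) \left(-5\right) - 8 = 6 \left(-5\right) - 8 = -30 - 8 = -38$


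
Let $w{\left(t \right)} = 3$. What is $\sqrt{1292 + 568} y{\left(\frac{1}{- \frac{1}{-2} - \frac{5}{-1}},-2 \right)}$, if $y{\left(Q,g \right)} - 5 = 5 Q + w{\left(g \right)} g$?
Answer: $- \frac{2 \sqrt{465}}{11} \approx -3.9207$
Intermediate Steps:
$y{\left(Q,g \right)} = 5 + 3 g + 5 Q$ ($y{\left(Q,g \right)} = 5 + \left(5 Q + 3 g\right) = 5 + \left(3 g + 5 Q\right) = 5 + 3 g + 5 Q$)
$\sqrt{1292 + 568} y{\left(\frac{1}{- \frac{1}{-2} - \frac{5}{-1}},-2 \right)} = \sqrt{1292 + 568} \left(5 + 3 \left(-2\right) + \frac{5}{- \frac{1}{-2} - \frac{5}{-1}}\right) = \sqrt{1860} \left(5 - 6 + \frac{5}{\left(-1\right) \left(- \frac{1}{2}\right) - -5}\right) = 2 \sqrt{465} \left(5 - 6 + \frac{5}{\frac{1}{2} + 5}\right) = 2 \sqrt{465} \left(5 - 6 + \frac{5}{\frac{11}{2}}\right) = 2 \sqrt{465} \left(5 - 6 + 5 \cdot \frac{2}{11}\right) = 2 \sqrt{465} \left(5 - 6 + \frac{10}{11}\right) = 2 \sqrt{465} \left(- \frac{1}{11}\right) = - \frac{2 \sqrt{465}}{11}$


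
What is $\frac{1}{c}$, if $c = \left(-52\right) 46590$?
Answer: $- \frac{1}{2422680} \approx -4.1277 \cdot 10^{-7}$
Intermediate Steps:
$c = -2422680$
$\frac{1}{c} = \frac{1}{-2422680} = - \frac{1}{2422680}$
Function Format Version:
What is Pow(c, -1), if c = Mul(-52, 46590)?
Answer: Rational(-1, 2422680) ≈ -4.1277e-7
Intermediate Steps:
c = -2422680
Pow(c, -1) = Pow(-2422680, -1) = Rational(-1, 2422680)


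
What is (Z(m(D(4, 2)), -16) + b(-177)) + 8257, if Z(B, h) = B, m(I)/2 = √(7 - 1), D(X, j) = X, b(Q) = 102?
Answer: 8359 + 2*√6 ≈ 8363.9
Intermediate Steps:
m(I) = 2*√6 (m(I) = 2*√(7 - 1) = 2*√6)
(Z(m(D(4, 2)), -16) + b(-177)) + 8257 = (2*√6 + 102) + 8257 = (102 + 2*√6) + 8257 = 8359 + 2*√6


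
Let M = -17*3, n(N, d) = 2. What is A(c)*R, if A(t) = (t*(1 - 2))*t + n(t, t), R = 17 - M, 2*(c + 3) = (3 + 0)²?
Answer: -17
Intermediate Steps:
c = 3/2 (c = -3 + (3 + 0)²/2 = -3 + (½)*3² = -3 + (½)*9 = -3 + 9/2 = 3/2 ≈ 1.5000)
M = -51
R = 68 (R = 17 - 1*(-51) = 17 + 51 = 68)
A(t) = 2 - t² (A(t) = (t*(1 - 2))*t + 2 = (t*(-1))*t + 2 = (-t)*t + 2 = -t² + 2 = 2 - t²)
A(c)*R = (2 - (3/2)²)*68 = (2 - 1*9/4)*68 = (2 - 9/4)*68 = -¼*68 = -17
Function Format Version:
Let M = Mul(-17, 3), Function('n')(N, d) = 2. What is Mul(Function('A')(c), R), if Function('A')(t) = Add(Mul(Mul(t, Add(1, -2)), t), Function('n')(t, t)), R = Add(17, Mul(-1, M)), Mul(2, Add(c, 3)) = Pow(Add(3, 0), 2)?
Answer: -17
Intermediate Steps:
c = Rational(3, 2) (c = Add(-3, Mul(Rational(1, 2), Pow(Add(3, 0), 2))) = Add(-3, Mul(Rational(1, 2), Pow(3, 2))) = Add(-3, Mul(Rational(1, 2), 9)) = Add(-3, Rational(9, 2)) = Rational(3, 2) ≈ 1.5000)
M = -51
R = 68 (R = Add(17, Mul(-1, -51)) = Add(17, 51) = 68)
Function('A')(t) = Add(2, Mul(-1, Pow(t, 2))) (Function('A')(t) = Add(Mul(Mul(t, Add(1, -2)), t), 2) = Add(Mul(Mul(t, -1), t), 2) = Add(Mul(Mul(-1, t), t), 2) = Add(Mul(-1, Pow(t, 2)), 2) = Add(2, Mul(-1, Pow(t, 2))))
Mul(Function('A')(c), R) = Mul(Add(2, Mul(-1, Pow(Rational(3, 2), 2))), 68) = Mul(Add(2, Mul(-1, Rational(9, 4))), 68) = Mul(Add(2, Rational(-9, 4)), 68) = Mul(Rational(-1, 4), 68) = -17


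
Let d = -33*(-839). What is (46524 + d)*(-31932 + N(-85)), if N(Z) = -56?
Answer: -2373861468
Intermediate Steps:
d = 27687
(46524 + d)*(-31932 + N(-85)) = (46524 + 27687)*(-31932 - 56) = 74211*(-31988) = -2373861468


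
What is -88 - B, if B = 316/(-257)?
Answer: -22300/257 ≈ -86.770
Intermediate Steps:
B = -316/257 (B = 316*(-1/257) = -316/257 ≈ -1.2296)
-88 - B = -88 - 1*(-316/257) = -88 + 316/257 = -22300/257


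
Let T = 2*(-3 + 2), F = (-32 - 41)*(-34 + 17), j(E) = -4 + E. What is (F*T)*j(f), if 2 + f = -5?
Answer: 27302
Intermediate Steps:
f = -7 (f = -2 - 5 = -7)
F = 1241 (F = -73*(-17) = 1241)
T = -2 (T = 2*(-1) = -2)
(F*T)*j(f) = (1241*(-2))*(-4 - 7) = -2482*(-11) = 27302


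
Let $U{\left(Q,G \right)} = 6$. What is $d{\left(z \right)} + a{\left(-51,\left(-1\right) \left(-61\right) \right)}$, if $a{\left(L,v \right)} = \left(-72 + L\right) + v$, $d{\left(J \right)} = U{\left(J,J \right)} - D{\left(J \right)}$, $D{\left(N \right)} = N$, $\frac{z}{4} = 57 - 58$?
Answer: $-52$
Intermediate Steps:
$z = -4$ ($z = 4 \left(57 - 58\right) = 4 \left(-1\right) = -4$)
$d{\left(J \right)} = 6 - J$
$a{\left(L,v \right)} = -72 + L + v$
$d{\left(z \right)} + a{\left(-51,\left(-1\right) \left(-61\right) \right)} = \left(6 - -4\right) - 62 = \left(6 + 4\right) - 62 = 10 - 62 = -52$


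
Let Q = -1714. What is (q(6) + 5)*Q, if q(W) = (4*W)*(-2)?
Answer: 73702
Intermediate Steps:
q(W) = -8*W
(q(6) + 5)*Q = (-8*6 + 5)*(-1714) = (-48 + 5)*(-1714) = -43*(-1714) = 73702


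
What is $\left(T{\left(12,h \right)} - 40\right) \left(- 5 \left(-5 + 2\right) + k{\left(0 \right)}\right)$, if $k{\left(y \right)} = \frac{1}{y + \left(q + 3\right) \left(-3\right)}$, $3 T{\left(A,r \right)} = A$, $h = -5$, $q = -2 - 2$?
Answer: $-552$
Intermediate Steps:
$q = -4$ ($q = -2 - 2 = -4$)
$T{\left(A,r \right)} = \frac{A}{3}$
$k{\left(y \right)} = \frac{1}{3 + y}$ ($k{\left(y \right)} = \frac{1}{y + \left(-4 + 3\right) \left(-3\right)} = \frac{1}{y - -3} = \frac{1}{y + 3} = \frac{1}{3 + y}$)
$\left(T{\left(12,h \right)} - 40\right) \left(- 5 \left(-5 + 2\right) + k{\left(0 \right)}\right) = \left(\frac{1}{3} \cdot 12 - 40\right) \left(- 5 \left(-5 + 2\right) + \frac{1}{3 + 0}\right) = \left(4 - 40\right) \left(\left(-5\right) \left(-3\right) + \frac{1}{3}\right) = - 36 \left(15 + \frac{1}{3}\right) = \left(-36\right) \frac{46}{3} = -552$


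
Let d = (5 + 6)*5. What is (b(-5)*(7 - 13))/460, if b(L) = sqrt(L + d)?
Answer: -3*sqrt(2)/46 ≈ -0.092231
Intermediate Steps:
d = 55 (d = 11*5 = 55)
b(L) = sqrt(55 + L) (b(L) = sqrt(L + 55) = sqrt(55 + L))
(b(-5)*(7 - 13))/460 = (sqrt(55 - 5)*(7 - 13))/460 = (sqrt(50)*(-6))*(1/460) = ((5*sqrt(2))*(-6))*(1/460) = -30*sqrt(2)*(1/460) = -3*sqrt(2)/46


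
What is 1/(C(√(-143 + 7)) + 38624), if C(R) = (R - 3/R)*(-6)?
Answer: 1313216/50721828673 + 417*I*√34/50721828673 ≈ 2.5891e-5 + 4.7938e-8*I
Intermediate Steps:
C(R) = -6*R + 18/R
1/(C(√(-143 + 7)) + 38624) = 1/((-6*√(-143 + 7) + 18/(√(-143 + 7))) + 38624) = 1/((-12*I*√34 + 18/(√(-136))) + 38624) = 1/((-12*I*√34 + 18/((2*I*√34))) + 38624) = 1/((-12*I*√34 + 18*(-I*√34/68)) + 38624) = 1/((-12*I*√34 - 9*I*√34/34) + 38624) = 1/(-417*I*√34/34 + 38624) = 1/(38624 - 417*I*√34/34)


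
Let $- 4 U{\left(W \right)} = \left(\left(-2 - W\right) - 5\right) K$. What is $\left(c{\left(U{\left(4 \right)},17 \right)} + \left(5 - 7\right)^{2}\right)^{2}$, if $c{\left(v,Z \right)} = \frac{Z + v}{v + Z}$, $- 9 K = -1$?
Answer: $25$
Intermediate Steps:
$K = \frac{1}{9}$ ($K = \left(- \frac{1}{9}\right) \left(-1\right) = \frac{1}{9} \approx 0.11111$)
$U{\left(W \right)} = \frac{7}{36} + \frac{W}{36}$ ($U{\left(W \right)} = - \frac{\left(\left(-2 - W\right) - 5\right) \frac{1}{9}}{4} = - \frac{\left(-7 - W\right) \frac{1}{9}}{4} = - \frac{- \frac{7}{9} - \frac{W}{9}}{4} = \frac{7}{36} + \frac{W}{36}$)
$c{\left(v,Z \right)} = 1$ ($c{\left(v,Z \right)} = \frac{Z + v}{Z + v} = 1$)
$\left(c{\left(U{\left(4 \right)},17 \right)} + \left(5 - 7\right)^{2}\right)^{2} = \left(1 + \left(5 - 7\right)^{2}\right)^{2} = \left(1 + \left(-2\right)^{2}\right)^{2} = \left(1 + 4\right)^{2} = 5^{2} = 25$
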